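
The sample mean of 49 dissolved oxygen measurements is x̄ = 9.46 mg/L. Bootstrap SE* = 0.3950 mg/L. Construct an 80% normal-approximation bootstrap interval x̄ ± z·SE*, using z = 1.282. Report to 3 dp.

(8.954, 9.966)

Margin = 1.282 × 0.3950 = 0.5064
Interval: 9.46 ± 0.5064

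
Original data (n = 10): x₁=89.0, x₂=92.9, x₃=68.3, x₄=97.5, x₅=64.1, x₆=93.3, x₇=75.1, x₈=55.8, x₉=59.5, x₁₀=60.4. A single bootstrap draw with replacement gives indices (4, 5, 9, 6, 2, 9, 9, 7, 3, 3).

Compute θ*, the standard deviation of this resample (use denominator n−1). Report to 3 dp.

θ* = 15.190

Resample values: 97.5, 64.1, 59.5, 93.3, 92.9, 59.5, 59.5, 75.1, 68.3, 68.3.
Mean = 73.8000; sum of squared deviations = 2076.5000
s² = 2076.5000 / 9 = 230.7222
s = √230.7222 = 15.190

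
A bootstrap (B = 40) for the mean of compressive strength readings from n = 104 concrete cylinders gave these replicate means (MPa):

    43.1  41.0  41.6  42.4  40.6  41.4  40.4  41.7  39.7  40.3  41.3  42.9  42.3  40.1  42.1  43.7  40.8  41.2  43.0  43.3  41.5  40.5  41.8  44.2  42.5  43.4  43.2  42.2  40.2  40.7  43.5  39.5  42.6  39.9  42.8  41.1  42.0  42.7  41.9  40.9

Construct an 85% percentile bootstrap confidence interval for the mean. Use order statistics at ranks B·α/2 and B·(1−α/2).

Sorted replicates: 39.5, 39.7, 39.9, 40.1, 40.2, 40.3, 40.4, 40.5, 40.6, 40.7, 40.8, 40.9, 41.0, 41.1, 41.2, 41.3, 41.4, 41.5, 41.6, 41.7, 41.8, 41.9, 42.0, 42.1, 42.2, 42.3, 42.4, 42.5, 42.6, 42.7, 42.8, 42.9, 43.0, 43.1, 43.2, 43.3, 43.4, 43.5, 43.7, 44.2
α = 0.15; lower rank = 40 × 0.075 = 3; upper rank = 40 × 0.925 = 37.
The 3rd smallest replicate is 39.9; the 37th is 43.4.

(39.9, 43.4)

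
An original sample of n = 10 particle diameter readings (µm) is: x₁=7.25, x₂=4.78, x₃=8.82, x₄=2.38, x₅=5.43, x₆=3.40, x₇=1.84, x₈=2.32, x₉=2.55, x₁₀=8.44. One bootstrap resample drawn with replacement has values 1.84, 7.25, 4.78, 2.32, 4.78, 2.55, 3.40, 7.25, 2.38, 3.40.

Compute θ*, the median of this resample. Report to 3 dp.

Sorted: 1.84, 2.32, 2.38, 2.55, 3.40, 3.40, 4.78, 4.78, 7.25, 7.25
Median = average of the two middle values = 3.400

θ* = 3.400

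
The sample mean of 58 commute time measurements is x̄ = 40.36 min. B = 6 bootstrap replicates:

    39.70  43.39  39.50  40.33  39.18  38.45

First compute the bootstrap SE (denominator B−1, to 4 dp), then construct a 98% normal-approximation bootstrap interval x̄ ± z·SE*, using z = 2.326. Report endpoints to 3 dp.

(36.336, 44.384)

Mean of replicates = 40.0917; sum of squared deviations = 14.9655; SE* = √(14.9655/5) = 1.7301
Margin = 2.326 × 1.7301 = 4.0242
Interval: 40.36 ± 4.0242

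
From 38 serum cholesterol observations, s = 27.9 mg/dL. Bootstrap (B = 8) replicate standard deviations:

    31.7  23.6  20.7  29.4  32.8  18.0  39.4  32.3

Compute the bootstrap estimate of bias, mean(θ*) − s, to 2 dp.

mean(θ*) = (31.7 + 23.6 + 20.7 + 29.4 + 32.8 + 18.0 + 39.4 + 32.3) / 8 = 28.487
bias = 28.487 − 27.9

bias = +0.59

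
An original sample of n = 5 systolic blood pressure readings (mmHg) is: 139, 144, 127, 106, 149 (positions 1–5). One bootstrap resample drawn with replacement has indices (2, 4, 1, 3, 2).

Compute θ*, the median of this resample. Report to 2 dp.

Resample values: 144, 106, 139, 127, 144.
Sorted: 106, 127, 139, 144, 144
Median = middle value = 139.00

θ* = 139.00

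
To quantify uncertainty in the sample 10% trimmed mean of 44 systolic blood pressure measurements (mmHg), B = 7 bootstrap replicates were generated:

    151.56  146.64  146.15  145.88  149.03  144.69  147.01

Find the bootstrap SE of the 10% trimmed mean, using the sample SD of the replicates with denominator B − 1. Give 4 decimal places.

Bootstrap SE is the standard deviation of the 7 replicate 10% trimmed means.
Mean of replicates: (151.56 + 146.64 + 146.15 + 145.88 + 149.03 + 144.69 + 147.01) / 7 = 1030.96000 / 7 = 147.28000
Sum of squared deviations: (+4.28000)² + (−0.64000)² + (−1.13000)² + (−1.40000)² + (+1.75000)² + (−2.59000)² + (−0.27000)² = 31.80840
Variance = 31.80840 / 6 = 5.30140
SE* = √5.30140

SE* = 2.3025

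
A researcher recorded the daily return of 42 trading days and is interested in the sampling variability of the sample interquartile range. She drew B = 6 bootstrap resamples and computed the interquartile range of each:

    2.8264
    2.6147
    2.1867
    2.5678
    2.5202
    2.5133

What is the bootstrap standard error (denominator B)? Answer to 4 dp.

Bootstrap SE is the standard deviation of the 6 replicate interquartile ranges.
Mean of replicates: (2.8264 + 2.6147 + 2.1867 + 2.5678 + 2.5202 + 2.5133) / 6 = 15.22910 / 6 = 2.53818
Sum of squared deviations: (+0.28822)² + (+0.07652)² + (−0.35148)² + (+0.02962)² + (−0.01798)² + (−0.02488)² = 0.21428
Variance = 0.21428 / 6 = 0.03571
SE* = √0.03571

SE* = 0.1890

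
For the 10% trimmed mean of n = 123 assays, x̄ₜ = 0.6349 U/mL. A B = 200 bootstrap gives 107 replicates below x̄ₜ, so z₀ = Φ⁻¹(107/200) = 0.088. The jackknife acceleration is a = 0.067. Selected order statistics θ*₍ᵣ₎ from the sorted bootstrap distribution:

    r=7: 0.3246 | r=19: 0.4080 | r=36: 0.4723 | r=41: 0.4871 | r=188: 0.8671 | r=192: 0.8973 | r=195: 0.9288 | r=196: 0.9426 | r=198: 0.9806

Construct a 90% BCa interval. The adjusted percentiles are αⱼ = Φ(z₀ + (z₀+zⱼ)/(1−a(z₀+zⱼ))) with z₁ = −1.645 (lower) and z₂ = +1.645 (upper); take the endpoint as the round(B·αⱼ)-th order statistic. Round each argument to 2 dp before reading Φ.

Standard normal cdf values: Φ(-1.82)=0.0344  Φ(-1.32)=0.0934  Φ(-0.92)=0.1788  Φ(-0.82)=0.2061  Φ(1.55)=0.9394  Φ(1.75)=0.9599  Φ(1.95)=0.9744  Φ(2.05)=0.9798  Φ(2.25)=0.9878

(0.4080, 0.9426)

Lower: z₀ + z₁ = 0.088 + (-1.645) = -1.557; 1 − a(z₀+z₁) = 1 − (0.067)(-1.557) = 1.1043; argument = 0.088 + (-1.557)/1.1043 = -1.3219 → -1.32.
α₁ = Φ(-1.32) = 0.0934; rank = round(200 × 0.0934) = 19; θ*₍19₎ = 0.4080.
Upper: z₀ + z₂ = 1.733; 1 − a(z₀+z₂) = 0.8839; argument = 2.0487 → 2.05; α₂ = 0.9798; rank = 196; θ*₍196₎ = 0.9426.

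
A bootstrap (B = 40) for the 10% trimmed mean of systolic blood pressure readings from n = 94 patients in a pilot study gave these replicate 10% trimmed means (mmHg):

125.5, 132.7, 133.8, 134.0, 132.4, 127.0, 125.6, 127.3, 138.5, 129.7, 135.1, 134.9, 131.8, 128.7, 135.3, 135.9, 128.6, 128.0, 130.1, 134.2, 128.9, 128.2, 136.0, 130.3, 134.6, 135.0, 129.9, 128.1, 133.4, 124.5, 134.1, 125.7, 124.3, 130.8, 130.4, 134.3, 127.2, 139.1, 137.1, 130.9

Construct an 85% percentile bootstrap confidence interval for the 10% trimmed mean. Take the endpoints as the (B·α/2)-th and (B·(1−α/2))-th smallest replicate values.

(125.5, 136.0)

Sorted replicates: 124.3, 124.5, 125.5, 125.6, 125.7, 127.0, 127.2, 127.3, 128.0, 128.1, 128.2, 128.6, 128.7, 128.9, 129.7, 129.9, 130.1, 130.3, 130.4, 130.8, 130.9, 131.8, 132.4, 132.7, 133.4, 133.8, 134.0, 134.1, 134.2, 134.3, 134.6, 134.9, 135.0, 135.1, 135.3, 135.9, 136.0, 137.1, 138.5, 139.1
α = 0.15; lower rank = 40 × 0.075 = 3; upper rank = 40 × 0.925 = 37.
The 3rd smallest replicate is 125.5; the 37th is 136.0.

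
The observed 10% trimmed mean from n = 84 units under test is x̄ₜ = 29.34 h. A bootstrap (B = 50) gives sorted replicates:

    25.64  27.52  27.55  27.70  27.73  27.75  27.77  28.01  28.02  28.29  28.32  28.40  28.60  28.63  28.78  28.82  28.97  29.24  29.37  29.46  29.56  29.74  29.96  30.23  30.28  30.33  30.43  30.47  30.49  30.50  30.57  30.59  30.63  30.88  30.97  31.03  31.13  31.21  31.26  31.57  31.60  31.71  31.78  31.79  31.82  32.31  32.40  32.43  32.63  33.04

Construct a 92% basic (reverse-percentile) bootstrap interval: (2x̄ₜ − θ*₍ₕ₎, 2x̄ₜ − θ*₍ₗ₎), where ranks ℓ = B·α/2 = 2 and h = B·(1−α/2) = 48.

(26.25, 31.16)

Percentile endpoints at ranks 2 and 48: θ*₍2₎ = 27.52, θ*₍48₎ = 32.43.
Basic interval reflects these around x̄ₜ:
  lower = 2 × 29.34 − 32.43 = 26.25
  upper = 2 × 29.34 − 27.52 = 31.16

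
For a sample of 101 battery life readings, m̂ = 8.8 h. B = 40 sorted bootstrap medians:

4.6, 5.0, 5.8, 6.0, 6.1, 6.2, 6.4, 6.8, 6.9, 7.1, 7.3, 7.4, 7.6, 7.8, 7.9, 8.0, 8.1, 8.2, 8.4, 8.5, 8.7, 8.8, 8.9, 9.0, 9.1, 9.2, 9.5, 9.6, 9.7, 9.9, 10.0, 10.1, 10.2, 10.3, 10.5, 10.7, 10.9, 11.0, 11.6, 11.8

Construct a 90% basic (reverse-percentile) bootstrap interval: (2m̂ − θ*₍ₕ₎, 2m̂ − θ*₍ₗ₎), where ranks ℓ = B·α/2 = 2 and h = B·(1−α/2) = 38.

Percentile endpoints at ranks 2 and 38: θ*₍2₎ = 5.0, θ*₍38₎ = 11.0.
Basic interval reflects these around m̂:
  lower = 2 × 8.8 − 11.0 = 6.6
  upper = 2 × 8.8 − 5.0 = 12.6

(6.6, 12.6)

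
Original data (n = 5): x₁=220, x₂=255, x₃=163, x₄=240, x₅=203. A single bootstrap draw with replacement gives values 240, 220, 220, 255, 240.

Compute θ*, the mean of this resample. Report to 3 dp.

θ* = 235.000

Mean = (240 + 220 + 220 + 255 + 240) / 5 = 1175.0 / 5 = 235.000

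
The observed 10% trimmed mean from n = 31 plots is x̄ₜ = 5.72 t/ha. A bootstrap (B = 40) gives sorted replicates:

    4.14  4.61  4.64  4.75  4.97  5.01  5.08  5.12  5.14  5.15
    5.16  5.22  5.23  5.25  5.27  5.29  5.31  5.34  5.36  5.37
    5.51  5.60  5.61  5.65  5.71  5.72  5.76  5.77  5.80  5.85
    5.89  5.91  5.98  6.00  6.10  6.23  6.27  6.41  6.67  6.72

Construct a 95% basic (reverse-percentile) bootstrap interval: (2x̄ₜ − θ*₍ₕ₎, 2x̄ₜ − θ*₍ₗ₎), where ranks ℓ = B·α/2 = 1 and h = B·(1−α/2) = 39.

(4.77, 7.30)

Percentile endpoints at ranks 1 and 39: θ*₍1₎ = 4.14, θ*₍39₎ = 6.67.
Basic interval reflects these around x̄ₜ:
  lower = 2 × 5.72 − 6.67 = 4.77
  upper = 2 × 5.72 − 4.14 = 7.30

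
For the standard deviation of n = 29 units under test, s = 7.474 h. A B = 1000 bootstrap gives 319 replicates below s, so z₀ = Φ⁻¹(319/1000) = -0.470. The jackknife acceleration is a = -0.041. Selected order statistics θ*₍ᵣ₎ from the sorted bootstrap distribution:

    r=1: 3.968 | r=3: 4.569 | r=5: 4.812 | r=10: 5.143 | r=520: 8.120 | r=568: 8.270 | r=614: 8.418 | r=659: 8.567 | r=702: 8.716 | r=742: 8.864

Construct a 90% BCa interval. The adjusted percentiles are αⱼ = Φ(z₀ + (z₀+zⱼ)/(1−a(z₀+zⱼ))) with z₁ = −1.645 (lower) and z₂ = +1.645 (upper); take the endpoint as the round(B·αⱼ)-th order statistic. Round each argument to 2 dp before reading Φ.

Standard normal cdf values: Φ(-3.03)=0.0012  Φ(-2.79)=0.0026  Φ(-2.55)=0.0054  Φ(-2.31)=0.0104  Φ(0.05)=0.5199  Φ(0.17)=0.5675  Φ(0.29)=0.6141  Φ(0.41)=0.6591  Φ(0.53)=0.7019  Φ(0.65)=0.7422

Lower: z₀ + z₁ = -0.470 + (-1.645) = -2.115; 1 − a(z₀+z₁) = 1 − (-0.041)(-2.115) = 0.9133; argument = -0.470 + (-2.115)/0.9133 = -2.7858 → -2.79.
α₁ = Φ(-2.79) = 0.0026; rank = round(1000 × 0.0026) = 3; θ*₍3₎ = 4.569.
Upper: z₀ + z₂ = 1.175; 1 − a(z₀+z₂) = 1.0482; argument = 0.6510 → 0.65; α₂ = 0.7422; rank = 742; θ*₍742₎ = 8.864.

(4.569, 8.864)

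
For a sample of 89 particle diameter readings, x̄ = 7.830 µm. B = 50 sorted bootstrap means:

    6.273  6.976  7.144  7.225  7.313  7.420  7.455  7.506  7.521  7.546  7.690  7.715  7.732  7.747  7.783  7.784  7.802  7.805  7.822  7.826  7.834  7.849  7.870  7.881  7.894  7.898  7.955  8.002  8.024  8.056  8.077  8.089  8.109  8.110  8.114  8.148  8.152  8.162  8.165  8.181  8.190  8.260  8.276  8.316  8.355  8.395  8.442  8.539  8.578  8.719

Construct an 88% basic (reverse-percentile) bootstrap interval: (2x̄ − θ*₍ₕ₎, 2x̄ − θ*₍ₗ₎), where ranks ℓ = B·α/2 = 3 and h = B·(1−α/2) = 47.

Percentile endpoints at ranks 3 and 47: θ*₍3₎ = 7.144, θ*₍47₎ = 8.442.
Basic interval reflects these around x̄:
  lower = 2 × 7.830 − 8.442 = 7.218
  upper = 2 × 7.830 − 7.144 = 8.516

(7.218, 8.516)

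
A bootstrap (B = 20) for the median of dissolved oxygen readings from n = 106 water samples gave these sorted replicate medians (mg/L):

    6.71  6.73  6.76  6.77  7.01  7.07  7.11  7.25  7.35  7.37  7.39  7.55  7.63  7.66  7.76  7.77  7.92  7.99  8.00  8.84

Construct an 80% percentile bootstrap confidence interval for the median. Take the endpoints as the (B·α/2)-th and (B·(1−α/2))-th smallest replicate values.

(6.73, 7.99)

α = 0.20; lower rank = 20 × 0.100 = 2; upper rank = 20 × 0.900 = 18.
The 2nd smallest replicate is 6.73; the 18th is 7.99.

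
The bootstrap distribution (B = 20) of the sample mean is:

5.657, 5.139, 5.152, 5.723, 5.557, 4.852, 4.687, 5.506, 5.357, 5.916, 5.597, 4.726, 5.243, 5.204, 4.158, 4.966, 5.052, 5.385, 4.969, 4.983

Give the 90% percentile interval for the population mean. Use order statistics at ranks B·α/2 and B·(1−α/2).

Sorted replicates: 4.158, 4.687, 4.726, 4.852, 4.966, 4.969, 4.983, 5.052, 5.139, 5.152, 5.204, 5.243, 5.357, 5.385, 5.506, 5.557, 5.597, 5.657, 5.723, 5.916
α = 0.10; lower rank = 20 × 0.050 = 1; upper rank = 20 × 0.950 = 19.
The 1st smallest replicate is 4.158; the 19th is 5.723.

(4.158, 5.723)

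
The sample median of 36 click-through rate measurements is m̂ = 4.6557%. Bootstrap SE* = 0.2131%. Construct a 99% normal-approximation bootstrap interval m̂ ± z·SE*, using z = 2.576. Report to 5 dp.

Margin = 2.576 × 0.2131 = 0.548946
Interval: 4.6557 ± 0.548946

(4.10675, 5.20465)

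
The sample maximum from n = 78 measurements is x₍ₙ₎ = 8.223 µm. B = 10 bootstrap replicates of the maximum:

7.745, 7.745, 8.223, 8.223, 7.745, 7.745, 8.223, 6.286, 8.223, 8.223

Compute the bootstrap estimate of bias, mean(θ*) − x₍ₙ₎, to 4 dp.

mean(θ*) = (7.745 + 7.745 + 8.223 + 8.223 + 7.745 + 7.745 + 8.223 + 6.286 + 8.223 + 8.223) / 10 = 7.83810
bias = 7.83810 − 8.223

bias = −0.3849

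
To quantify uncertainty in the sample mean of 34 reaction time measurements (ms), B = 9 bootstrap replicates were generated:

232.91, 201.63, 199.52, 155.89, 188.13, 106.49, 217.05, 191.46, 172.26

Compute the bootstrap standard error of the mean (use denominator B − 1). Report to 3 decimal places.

SE* = 37.140

Bootstrap SE is the standard deviation of the 9 replicate means.
Mean of replicates: (232.91 + 201.63 + 199.52 + 155.89 + 188.13 + 106.49 + 217.05 + 191.46 + 172.26) / 9 = 1665.3400 / 9 = 185.0378
Sum of squared deviations: (+47.8722)² + (+16.5922)² + (+14.4822)² + (−29.1478)² + (+3.0922)² + (−78.5478)² + (+32.0122)² + (+6.4222)² + (−12.7778)² = 11034.9934
Variance = 11034.9934 / 8 = 1379.3742
SE* = √1379.3742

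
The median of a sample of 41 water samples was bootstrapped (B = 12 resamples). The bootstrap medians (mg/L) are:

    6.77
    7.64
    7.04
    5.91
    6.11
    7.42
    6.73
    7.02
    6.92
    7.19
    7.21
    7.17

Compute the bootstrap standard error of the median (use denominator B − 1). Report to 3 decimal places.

Bootstrap SE is the standard deviation of the 12 replicate medians.
Mean of replicates: (6.77 + 7.64 + 7.04 + 5.91 + 6.11 + 7.42 + 6.73 + 7.02 + 6.92 + 7.19 + 7.21 + 7.17) / 12 = 83.1300 / 12 = 6.9275
Sum of squared deviations: (−0.1575)² + (+0.7125)² + (+0.1125)² + (−1.0175)² + (−0.8175)² + (+0.4925)² + (−0.1975)² + (+0.0925)² + (−0.0075)² + (+0.2625)² + (+0.2825)² + (+0.2425)² = 2.7464
Variance = 2.7464 / 11 = 0.2497
SE* = √0.2497

SE* = 0.500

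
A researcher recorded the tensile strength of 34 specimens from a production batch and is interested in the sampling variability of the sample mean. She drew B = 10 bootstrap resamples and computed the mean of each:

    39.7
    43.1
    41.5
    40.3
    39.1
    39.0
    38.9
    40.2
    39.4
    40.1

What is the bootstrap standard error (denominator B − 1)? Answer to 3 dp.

Bootstrap SE is the standard deviation of the 10 replicate means.
Mean of replicates: (39.7 + 43.1 + 41.5 + 40.3 + 39.1 + 39.0 + 38.9 + 40.2 + 39.4 + 40.1) / 10 = 401.3000 / 10 = 40.1300
Sum of squared deviations: (−0.4300)² + (+2.9700)² + (+1.3700)² + (+0.1700)² + (−1.0300)² + (−1.1300)² + (−1.2300)² + (+0.0700)² + (−0.7300)² + (−0.0300)² = 15.3010
Variance = 15.3010 / 9 = 1.7001
SE* = √1.7001

SE* = 1.304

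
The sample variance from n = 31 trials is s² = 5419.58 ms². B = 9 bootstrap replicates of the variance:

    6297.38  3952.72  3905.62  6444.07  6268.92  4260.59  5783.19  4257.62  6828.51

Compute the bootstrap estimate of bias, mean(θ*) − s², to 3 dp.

mean(θ*) = (6297.38 + 3952.72 + 3905.62 + 6444.07 + 6268.92 + 4260.59 + 5783.19 + 4257.62 + 6828.51) / 9 = 5333.1800
bias = 5333.1800 − 5419.58

bias = −86.400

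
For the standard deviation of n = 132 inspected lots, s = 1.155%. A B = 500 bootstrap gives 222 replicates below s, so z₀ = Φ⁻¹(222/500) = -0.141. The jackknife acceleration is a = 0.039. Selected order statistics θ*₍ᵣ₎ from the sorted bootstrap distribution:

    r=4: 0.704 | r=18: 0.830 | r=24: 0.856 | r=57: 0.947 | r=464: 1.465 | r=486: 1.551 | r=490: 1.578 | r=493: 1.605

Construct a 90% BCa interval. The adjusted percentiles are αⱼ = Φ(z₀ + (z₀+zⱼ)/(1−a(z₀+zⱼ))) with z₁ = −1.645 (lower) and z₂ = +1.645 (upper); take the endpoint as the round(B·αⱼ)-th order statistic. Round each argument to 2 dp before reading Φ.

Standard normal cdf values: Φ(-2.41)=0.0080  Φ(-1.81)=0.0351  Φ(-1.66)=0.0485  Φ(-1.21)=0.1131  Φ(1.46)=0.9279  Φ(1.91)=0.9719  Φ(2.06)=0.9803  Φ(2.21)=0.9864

(0.830, 1.465)

Lower: z₀ + z₁ = -0.141 + (-1.645) = -1.786; 1 − a(z₀+z₁) = 1 − (0.039)(-1.786) = 1.0697; argument = -0.141 + (-1.786)/1.0697 = -1.8107 → -1.81.
α₁ = Φ(-1.81) = 0.0351; rank = round(500 × 0.0351) = 18; θ*₍18₎ = 0.830.
Upper: z₀ + z₂ = 1.504; 1 − a(z₀+z₂) = 0.9413; argument = 1.4567 → 1.46; α₂ = 0.9279; rank = 464; θ*₍464₎ = 1.465.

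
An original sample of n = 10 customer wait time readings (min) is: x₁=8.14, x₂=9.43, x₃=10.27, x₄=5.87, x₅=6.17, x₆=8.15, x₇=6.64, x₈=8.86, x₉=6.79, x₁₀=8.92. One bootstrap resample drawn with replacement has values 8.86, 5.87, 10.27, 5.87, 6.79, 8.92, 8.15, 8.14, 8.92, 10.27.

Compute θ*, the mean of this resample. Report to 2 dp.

Mean = (8.86 + 5.87 + 10.27 + 5.87 + 6.79 + 8.92 + 8.15 + 8.14 + 8.92 + 10.27) / 10 = 82.060 / 10 = 8.21

θ* = 8.21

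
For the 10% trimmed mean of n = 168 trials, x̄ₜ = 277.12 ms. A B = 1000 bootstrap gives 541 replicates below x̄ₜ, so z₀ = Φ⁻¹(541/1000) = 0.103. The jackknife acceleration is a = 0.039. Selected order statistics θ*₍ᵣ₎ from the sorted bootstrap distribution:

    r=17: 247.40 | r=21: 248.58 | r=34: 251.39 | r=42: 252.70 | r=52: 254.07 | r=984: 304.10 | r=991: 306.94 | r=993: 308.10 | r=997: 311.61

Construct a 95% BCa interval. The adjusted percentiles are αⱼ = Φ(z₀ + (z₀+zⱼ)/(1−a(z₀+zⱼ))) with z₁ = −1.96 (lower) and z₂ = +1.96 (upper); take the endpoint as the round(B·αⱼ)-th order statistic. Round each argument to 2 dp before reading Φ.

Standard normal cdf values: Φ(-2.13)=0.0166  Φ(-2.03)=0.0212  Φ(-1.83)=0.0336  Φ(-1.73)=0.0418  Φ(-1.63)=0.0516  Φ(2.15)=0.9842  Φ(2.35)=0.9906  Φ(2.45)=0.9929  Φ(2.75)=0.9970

Lower: z₀ + z₁ = 0.103 + (-1.960) = -1.857; 1 − a(z₀+z₁) = 1 − (0.039)(-1.857) = 1.0724; argument = 0.103 + (-1.857)/1.0724 = -1.6286 → -1.63.
α₁ = Φ(-1.63) = 0.0516; rank = round(1000 × 0.0516) = 52; θ*₍52₎ = 254.07.
Upper: z₀ + z₂ = 2.063; 1 − a(z₀+z₂) = 0.9195; argument = 2.3465 → 2.35; α₂ = 0.9906; rank = 991; θ*₍991₎ = 306.94.

(254.07, 306.94)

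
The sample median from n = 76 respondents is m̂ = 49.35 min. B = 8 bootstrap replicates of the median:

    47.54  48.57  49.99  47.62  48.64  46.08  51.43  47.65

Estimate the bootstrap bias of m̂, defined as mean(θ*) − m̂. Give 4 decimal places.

mean(θ*) = (47.54 + 48.57 + 49.99 + 47.62 + 48.64 + 46.08 + 51.43 + 47.65) / 8 = 48.44000
bias = 48.44000 − 49.35

bias = −0.9100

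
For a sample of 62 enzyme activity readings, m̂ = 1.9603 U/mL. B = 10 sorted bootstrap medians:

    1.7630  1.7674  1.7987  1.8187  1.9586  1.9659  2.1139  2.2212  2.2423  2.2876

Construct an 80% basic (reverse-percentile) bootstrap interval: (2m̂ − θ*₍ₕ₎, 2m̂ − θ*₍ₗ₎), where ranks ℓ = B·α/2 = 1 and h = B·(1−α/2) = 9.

Percentile endpoints at ranks 1 and 9: θ*₍1₎ = 1.7630, θ*₍9₎ = 2.2423.
Basic interval reflects these around m̂:
  lower = 2 × 1.9603 − 2.2423 = 1.6783
  upper = 2 × 1.9603 − 1.7630 = 2.1576

(1.6783, 2.1576)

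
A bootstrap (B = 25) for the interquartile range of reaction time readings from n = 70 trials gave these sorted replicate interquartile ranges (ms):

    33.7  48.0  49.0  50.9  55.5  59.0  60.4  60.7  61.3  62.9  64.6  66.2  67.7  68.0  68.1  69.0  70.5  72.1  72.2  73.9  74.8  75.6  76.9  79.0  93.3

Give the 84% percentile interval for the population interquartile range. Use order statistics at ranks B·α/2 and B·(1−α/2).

α = 0.16; lower rank = 25 × 0.080 = 2; upper rank = 25 × 0.920 = 23.
The 2nd smallest replicate is 48.0; the 23rd is 76.9.

(48.0, 76.9)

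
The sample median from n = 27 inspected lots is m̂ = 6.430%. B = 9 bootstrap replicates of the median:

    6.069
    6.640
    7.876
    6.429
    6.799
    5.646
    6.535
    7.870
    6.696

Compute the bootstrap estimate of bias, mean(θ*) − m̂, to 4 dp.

mean(θ*) = (6.069 + 6.640 + 7.876 + 6.429 + 6.799 + 5.646 + 6.535 + 7.870 + 6.696) / 9 = 6.72889
bias = 6.72889 − 6.430

bias = +0.2989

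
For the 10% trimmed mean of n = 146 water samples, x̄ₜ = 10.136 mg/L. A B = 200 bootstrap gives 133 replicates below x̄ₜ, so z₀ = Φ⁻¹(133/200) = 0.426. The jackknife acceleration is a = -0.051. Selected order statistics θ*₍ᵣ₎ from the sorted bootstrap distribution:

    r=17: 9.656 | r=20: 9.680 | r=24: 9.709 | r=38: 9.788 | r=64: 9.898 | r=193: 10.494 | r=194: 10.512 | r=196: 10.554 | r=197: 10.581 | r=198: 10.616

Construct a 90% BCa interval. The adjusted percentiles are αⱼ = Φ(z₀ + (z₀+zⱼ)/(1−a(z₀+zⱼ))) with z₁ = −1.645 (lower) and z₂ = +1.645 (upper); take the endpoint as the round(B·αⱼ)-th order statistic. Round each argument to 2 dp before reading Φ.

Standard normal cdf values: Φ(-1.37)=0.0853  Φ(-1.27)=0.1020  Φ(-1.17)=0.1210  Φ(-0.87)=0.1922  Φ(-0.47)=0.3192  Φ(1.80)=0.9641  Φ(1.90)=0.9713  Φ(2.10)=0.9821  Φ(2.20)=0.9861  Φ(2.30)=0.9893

Lower: z₀ + z₁ = 0.426 + (-1.645) = -1.219; 1 − a(z₀+z₁) = 1 − (-0.051)(-1.219) = 0.9378; argument = 0.426 + (-1.219)/0.9378 = -0.8738 → -0.87.
α₁ = Φ(-0.87) = 0.1922; rank = round(200 × 0.1922) = 38; θ*₍38₎ = 9.788.
Upper: z₀ + z₂ = 2.071; 1 − a(z₀+z₂) = 1.1056; argument = 2.2992 → 2.30; α₂ = 0.9893; rank = 198; θ*₍198₎ = 10.616.

(9.788, 10.616)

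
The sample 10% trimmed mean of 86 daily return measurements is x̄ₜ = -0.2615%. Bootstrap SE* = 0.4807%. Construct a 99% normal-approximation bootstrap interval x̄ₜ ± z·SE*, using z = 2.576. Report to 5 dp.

Margin = 2.576 × 0.4807 = 1.238283
Interval: -0.2615 ± 1.238283

(-1.49978, 0.97678)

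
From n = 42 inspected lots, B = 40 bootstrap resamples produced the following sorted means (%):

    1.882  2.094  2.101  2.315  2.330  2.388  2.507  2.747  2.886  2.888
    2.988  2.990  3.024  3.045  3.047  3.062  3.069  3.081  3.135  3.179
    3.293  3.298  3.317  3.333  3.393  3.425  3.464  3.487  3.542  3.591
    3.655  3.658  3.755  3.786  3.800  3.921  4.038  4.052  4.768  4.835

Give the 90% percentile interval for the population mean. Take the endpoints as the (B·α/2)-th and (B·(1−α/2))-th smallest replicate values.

(2.094, 4.052)

α = 0.10; lower rank = 40 × 0.050 = 2; upper rank = 40 × 0.950 = 38.
The 2nd smallest replicate is 2.094; the 38th is 4.052.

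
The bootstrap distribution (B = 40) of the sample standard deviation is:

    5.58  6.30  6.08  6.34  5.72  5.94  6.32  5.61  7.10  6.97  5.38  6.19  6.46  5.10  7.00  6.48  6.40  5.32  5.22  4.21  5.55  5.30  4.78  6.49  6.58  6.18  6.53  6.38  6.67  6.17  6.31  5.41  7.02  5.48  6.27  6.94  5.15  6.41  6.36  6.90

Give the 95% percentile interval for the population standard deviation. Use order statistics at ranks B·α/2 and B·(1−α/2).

Sorted replicates: 4.21, 4.78, 5.10, 5.15, 5.22, 5.30, 5.32, 5.38, 5.41, 5.48, 5.55, 5.58, 5.61, 5.72, 5.94, 6.08, 6.17, 6.18, 6.19, 6.27, 6.30, 6.31, 6.32, 6.34, 6.36, 6.38, 6.40, 6.41, 6.46, 6.48, 6.49, 6.53, 6.58, 6.67, 6.90, 6.94, 6.97, 7.00, 7.02, 7.10
α = 0.05; lower rank = 40 × 0.025 = 1; upper rank = 40 × 0.975 = 39.
The 1st smallest replicate is 4.21; the 39th is 7.02.

(4.21, 7.02)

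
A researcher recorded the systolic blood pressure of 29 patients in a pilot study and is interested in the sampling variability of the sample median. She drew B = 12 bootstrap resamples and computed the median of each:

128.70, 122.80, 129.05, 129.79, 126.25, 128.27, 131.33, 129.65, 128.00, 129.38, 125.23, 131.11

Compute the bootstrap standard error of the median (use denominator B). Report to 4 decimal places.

SE* = 2.3625

Bootstrap SE is the standard deviation of the 12 replicate medians.
Mean of replicates: (128.70 + 122.80 + 129.05 + 129.79 + 126.25 + 128.27 + 131.33 + 129.65 + 128.00 + 129.38 + 125.23 + 131.11) / 12 = 1539.56000 / 12 = 128.29667
Sum of squared deviations: (+0.40333)² + (−5.49667)² + (+0.75333)² + (+1.49333)² + (−2.04667)² + (−0.02667)² + (+3.03333)² + (+1.35333)² + (−0.29667)² + (+1.08333)² + (−3.06667)² + (+2.81333)² = 66.97667
Variance = 66.97667 / 12 = 5.58139
SE* = √5.58139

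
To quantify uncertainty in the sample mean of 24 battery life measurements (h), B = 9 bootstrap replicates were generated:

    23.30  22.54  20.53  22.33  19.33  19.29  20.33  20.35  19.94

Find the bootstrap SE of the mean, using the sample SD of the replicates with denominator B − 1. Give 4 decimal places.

Bootstrap SE is the standard deviation of the 9 replicate means.
Mean of replicates: (23.30 + 22.54 + 20.53 + 22.33 + 19.33 + 19.29 + 20.33 + 20.35 + 19.94) / 9 = 187.94000 / 9 = 20.88222
Sum of squared deviations: (+2.41778)² + (+1.65778)² + (−0.35222)² + (+1.44778)² + (−1.55222)² + (−1.59222)² + (−0.55222)² + (−0.53222)² + (−0.94222)² = 17.23456
Variance = 17.23456 / 8 = 2.15432
SE* = √2.15432

SE* = 1.4678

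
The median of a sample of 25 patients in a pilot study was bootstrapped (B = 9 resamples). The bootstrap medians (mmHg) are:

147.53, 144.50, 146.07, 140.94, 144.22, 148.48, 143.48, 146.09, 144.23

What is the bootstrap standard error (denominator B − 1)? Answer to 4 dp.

SE* = 2.2654

Bootstrap SE is the standard deviation of the 9 replicate medians.
Mean of replicates: (147.53 + 144.50 + 146.07 + 140.94 + 144.22 + 148.48 + 143.48 + 146.09 + 144.23) / 9 = 1305.54000 / 9 = 145.06000
Sum of squared deviations: (+2.47000)² + (−0.56000)² + (+1.01000)² + (−4.12000)² + (−0.84000)² + (+3.42000)² + (−1.58000)² + (+1.03000)² + (−0.83000)² = 41.05720
Variance = 41.05720 / 8 = 5.13215
SE* = √5.13215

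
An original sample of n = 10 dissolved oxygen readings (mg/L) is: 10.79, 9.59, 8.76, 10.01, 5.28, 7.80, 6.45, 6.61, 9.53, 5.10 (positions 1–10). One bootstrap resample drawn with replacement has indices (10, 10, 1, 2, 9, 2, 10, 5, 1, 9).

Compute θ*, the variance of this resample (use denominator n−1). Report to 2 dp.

Resample values: 5.10, 5.10, 10.79, 9.59, 9.53, 9.59, 5.10, 5.28, 10.79, 9.53.
Mean = 8.0400; sum of squared deviations = 57.9186
s² = 57.9186 / 9 = 6.4354

θ* = 6.44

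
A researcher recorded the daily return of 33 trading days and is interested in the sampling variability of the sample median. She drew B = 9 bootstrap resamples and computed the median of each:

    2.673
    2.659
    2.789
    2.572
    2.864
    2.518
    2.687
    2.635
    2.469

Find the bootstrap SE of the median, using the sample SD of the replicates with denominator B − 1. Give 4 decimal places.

SE* = 0.1243

Bootstrap SE is the standard deviation of the 9 replicate medians.
Mean of replicates: (2.673 + 2.659 + 2.789 + 2.572 + 2.864 + 2.518 + 2.687 + 2.635 + 2.469) / 9 = 23.86600 / 9 = 2.65178
Sum of squared deviations: (+0.02122)² + (+0.00722)² + (+0.13722)² + (−0.07978)² + (+0.21222)² + (−0.13378)² + (+0.03522)² + (−0.01678)² + (−0.18278)² = 0.12356
Variance = 0.12356 / 8 = 0.01545
SE* = √0.01545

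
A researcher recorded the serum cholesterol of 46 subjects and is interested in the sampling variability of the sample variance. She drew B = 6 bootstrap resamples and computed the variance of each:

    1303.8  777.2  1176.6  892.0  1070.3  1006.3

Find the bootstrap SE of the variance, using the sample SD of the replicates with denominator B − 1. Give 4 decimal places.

SE* = 190.3890

Bootstrap SE is the standard deviation of the 6 replicate variances.
Mean of replicates: (1303.8 + 777.2 + 1176.6 + 892.0 + 1070.3 + 1006.3) / 6 = 6226.20000 / 6 = 1037.70000
Sum of squared deviations: (+266.10000)² + (−260.50000)² + (+138.90000)² + (−145.70000)² + (+32.60000)² + (−31.40000)² = 181239.88000
Variance = 181239.88000 / 5 = 36247.97600
SE* = √36247.97600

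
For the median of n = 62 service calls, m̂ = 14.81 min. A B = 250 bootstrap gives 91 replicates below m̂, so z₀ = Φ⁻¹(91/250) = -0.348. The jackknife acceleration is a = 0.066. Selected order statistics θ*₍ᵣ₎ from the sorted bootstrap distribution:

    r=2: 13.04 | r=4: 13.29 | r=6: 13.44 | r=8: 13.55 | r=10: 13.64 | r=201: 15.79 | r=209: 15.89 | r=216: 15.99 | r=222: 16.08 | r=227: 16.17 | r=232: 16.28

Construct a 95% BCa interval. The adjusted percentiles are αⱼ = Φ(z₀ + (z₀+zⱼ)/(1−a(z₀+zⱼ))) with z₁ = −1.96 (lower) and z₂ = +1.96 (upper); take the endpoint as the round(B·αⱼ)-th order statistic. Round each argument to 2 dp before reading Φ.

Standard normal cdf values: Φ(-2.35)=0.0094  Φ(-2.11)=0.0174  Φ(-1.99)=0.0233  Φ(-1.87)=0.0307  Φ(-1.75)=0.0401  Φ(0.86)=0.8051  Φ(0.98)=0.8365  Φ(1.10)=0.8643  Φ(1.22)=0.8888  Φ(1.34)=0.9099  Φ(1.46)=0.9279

Lower: z₀ + z₁ = -0.348 + (-1.960) = -2.308; 1 − a(z₀+z₁) = 1 − (0.066)(-2.308) = 1.1523; argument = -0.348 + (-2.308)/1.1523 = -2.3509 → -2.35.
α₁ = Φ(-2.35) = 0.0094; rank = round(250 × 0.0094) = 2; θ*₍2₎ = 13.04.
Upper: z₀ + z₂ = 1.612; 1 − a(z₀+z₂) = 0.8936; argument = 1.4559 → 1.46; α₂ = 0.9279; rank = 232; θ*₍232₎ = 16.28.

(13.04, 16.28)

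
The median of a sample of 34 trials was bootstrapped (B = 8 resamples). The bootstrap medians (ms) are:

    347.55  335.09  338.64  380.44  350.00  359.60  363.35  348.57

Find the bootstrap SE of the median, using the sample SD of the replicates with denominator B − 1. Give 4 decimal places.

Bootstrap SE is the standard deviation of the 8 replicate medians.
Mean of replicates: (347.55 + 335.09 + 338.64 + 380.44 + 350.00 + 359.60 + 363.35 + 348.57) / 8 = 2823.24000 / 8 = 352.90500
Sum of squared deviations: (−5.35500)² + (−17.81500)² + (−14.26500)² + (+27.53500)² + (−2.90500)² + (+6.69500)² + (+10.44500)² + (−4.33500)² = 1488.86900
Variance = 1488.86900 / 7 = 212.69557
SE* = √212.69557

SE* = 14.5841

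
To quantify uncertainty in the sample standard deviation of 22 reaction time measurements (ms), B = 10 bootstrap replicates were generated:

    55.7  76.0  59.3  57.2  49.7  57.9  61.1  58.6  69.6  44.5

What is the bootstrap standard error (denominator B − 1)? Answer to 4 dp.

SE* = 8.9324

Bootstrap SE is the standard deviation of the 10 replicate standard deviations.
Mean of replicates: (55.7 + 76.0 + 59.3 + 57.2 + 49.7 + 57.9 + 61.1 + 58.6 + 69.6 + 44.5) / 10 = 589.60000 / 10 = 58.96000
Sum of squared deviations: (−3.26000)² + (+17.04000)² + (+0.34000)² + (−1.76000)² + (−9.26000)² + (−1.06000)² + (+2.14000)² + (−0.36000)² + (+10.64000)² + (−14.46000)² = 718.08400
Variance = 718.08400 / 9 = 79.78711
SE* = √79.78711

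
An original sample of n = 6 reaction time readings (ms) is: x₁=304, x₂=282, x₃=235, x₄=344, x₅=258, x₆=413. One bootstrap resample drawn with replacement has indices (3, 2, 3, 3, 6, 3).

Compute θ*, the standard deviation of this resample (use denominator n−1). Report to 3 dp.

Resample values: 235, 282, 235, 235, 413, 235.
Mean = 272.5000; sum of squared deviations = 25455.5000
s² = 25455.5000 / 5 = 5091.1000
s = √5091.1000 = 71.352

θ* = 71.352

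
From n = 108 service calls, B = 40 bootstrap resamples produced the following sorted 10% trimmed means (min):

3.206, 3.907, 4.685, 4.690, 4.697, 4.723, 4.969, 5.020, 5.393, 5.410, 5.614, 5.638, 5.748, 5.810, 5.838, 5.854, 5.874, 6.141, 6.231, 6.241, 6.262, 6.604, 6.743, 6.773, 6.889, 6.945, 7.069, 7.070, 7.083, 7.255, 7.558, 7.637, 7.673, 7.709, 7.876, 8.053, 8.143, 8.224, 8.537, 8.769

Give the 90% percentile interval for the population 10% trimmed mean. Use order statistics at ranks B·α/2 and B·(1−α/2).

α = 0.10; lower rank = 40 × 0.050 = 2; upper rank = 40 × 0.950 = 38.
The 2nd smallest replicate is 3.907; the 38th is 8.224.

(3.907, 8.224)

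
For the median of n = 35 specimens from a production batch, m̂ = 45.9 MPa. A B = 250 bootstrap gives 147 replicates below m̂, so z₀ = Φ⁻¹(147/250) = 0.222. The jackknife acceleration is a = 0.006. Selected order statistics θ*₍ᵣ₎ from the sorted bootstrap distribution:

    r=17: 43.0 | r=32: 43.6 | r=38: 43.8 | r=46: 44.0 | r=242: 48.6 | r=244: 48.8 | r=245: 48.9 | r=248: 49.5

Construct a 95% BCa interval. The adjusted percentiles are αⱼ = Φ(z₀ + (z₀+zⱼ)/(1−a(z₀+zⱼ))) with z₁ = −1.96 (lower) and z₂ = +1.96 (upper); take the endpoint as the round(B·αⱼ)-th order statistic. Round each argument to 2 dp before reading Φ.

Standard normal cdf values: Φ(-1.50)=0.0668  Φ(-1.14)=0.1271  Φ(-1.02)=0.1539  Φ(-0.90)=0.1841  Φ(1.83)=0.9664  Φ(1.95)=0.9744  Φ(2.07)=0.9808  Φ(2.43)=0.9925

(43.0, 49.5)

Lower: z₀ + z₁ = 0.222 + (-1.960) = -1.738; 1 − a(z₀+z₁) = 1 − (0.006)(-1.738) = 1.0104; argument = 0.222 + (-1.738)/1.0104 = -1.4981 → -1.50.
α₁ = Φ(-1.50) = 0.0668; rank = round(250 × 0.0668) = 17; θ*₍17₎ = 43.0.
Upper: z₀ + z₂ = 2.182; 1 − a(z₀+z₂) = 0.9869; argument = 2.4329 → 2.43; α₂ = 0.9925; rank = 248; θ*₍248₎ = 49.5.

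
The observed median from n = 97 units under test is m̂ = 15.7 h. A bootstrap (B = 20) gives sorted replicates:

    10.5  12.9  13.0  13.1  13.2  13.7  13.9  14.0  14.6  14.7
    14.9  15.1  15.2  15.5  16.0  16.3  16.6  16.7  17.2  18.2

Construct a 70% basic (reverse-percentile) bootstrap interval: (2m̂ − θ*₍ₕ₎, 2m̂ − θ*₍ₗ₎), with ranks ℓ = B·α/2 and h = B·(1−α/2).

(14.8, 18.4)

Percentile endpoints at ranks 3 and 17: θ*₍3₎ = 13.0, θ*₍17₎ = 16.6.
Basic interval reflects these around m̂:
  lower = 2 × 15.7 − 16.6 = 14.8
  upper = 2 × 15.7 − 13.0 = 18.4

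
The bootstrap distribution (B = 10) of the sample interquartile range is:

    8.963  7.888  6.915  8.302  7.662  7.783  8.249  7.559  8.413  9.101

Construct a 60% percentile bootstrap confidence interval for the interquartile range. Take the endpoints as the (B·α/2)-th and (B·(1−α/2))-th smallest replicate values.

Sorted replicates: 6.915, 7.559, 7.662, 7.783, 7.888, 8.249, 8.302, 8.413, 8.963, 9.101
α = 0.40; lower rank = 10 × 0.200 = 2; upper rank = 10 × 0.800 = 8.
The 2nd smallest replicate is 7.559; the 8th is 8.413.

(7.559, 8.413)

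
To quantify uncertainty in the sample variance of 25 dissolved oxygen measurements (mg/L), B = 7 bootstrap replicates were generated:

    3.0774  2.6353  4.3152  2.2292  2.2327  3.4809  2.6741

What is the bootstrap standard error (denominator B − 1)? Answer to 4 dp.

SE* = 0.7496

Bootstrap SE is the standard deviation of the 7 replicate variances.
Mean of replicates: (3.0774 + 2.6353 + 4.3152 + 2.2292 + 2.2327 + 3.4809 + 2.6741) / 7 = 20.64480 / 7 = 2.94926
Sum of squared deviations: (+0.12814)² + (−0.31396)² + (+1.36594)² + (−0.72006)² + (−0.71656)² + (+0.53164)² + (−0.27516)² = 3.37108
Variance = 3.37108 / 6 = 0.56185
SE* = √0.56185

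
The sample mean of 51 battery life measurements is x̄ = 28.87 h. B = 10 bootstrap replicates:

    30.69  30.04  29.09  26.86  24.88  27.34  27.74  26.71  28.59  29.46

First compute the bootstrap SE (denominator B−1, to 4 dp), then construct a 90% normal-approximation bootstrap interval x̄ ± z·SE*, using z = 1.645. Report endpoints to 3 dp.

(25.965, 31.775)

Mean of replicates = 28.1400; sum of squared deviations = 28.0708; SE* = √(28.0708/9) = 1.7661
Margin = 1.645 × 1.7661 = 2.9052
Interval: 28.87 ± 2.9052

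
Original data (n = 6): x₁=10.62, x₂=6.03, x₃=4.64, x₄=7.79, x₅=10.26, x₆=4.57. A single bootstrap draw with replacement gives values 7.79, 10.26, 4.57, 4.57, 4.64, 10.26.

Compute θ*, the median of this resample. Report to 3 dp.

θ* = 6.215

Sorted: 4.57, 4.57, 4.64, 7.79, 10.26, 10.26
Median = average of the two middle values = 6.215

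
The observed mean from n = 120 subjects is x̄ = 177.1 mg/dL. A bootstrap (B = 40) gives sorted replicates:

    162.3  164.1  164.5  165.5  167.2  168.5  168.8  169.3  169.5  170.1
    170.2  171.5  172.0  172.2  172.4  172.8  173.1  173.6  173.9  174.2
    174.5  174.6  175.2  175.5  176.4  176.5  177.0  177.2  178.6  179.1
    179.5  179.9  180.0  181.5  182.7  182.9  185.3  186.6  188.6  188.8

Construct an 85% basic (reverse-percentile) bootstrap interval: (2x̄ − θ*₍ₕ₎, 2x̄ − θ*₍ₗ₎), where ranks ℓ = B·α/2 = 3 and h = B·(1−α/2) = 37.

(168.9, 189.7)

Percentile endpoints at ranks 3 and 37: θ*₍3₎ = 164.5, θ*₍37₎ = 185.3.
Basic interval reflects these around x̄:
  lower = 2 × 177.1 − 185.3 = 168.9
  upper = 2 × 177.1 − 164.5 = 189.7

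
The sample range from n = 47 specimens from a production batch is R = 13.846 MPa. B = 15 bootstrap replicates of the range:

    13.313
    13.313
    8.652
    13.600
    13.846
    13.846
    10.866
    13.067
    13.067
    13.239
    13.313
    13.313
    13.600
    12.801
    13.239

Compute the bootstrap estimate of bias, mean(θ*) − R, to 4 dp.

bias = −0.9743

mean(θ*) = (13.313 + 13.313 + 8.652 + 13.600 + 13.846 + 13.846 + 10.866 + 13.067 + 13.067 + 13.239 + 13.313 + 13.313 + 13.600 + 12.801 + 13.239) / 15 = 12.87167
bias = 12.87167 − 13.846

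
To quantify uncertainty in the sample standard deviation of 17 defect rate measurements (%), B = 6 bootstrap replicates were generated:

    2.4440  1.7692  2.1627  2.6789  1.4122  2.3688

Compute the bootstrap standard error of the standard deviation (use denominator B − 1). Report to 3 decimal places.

SE* = 0.470

Bootstrap SE is the standard deviation of the 6 replicate standard deviations.
Mean of replicates: (2.4440 + 1.7692 + 2.1627 + 2.6789 + 1.4122 + 2.3688) / 6 = 12.83580 / 6 = 2.13930
Sum of squared deviations: (+0.30470)² + (−0.37010)² + (+0.02340)² + (+0.53960)² + (−0.72710)² + (+0.22950)² = 1.10288
Variance = 1.10288 / 5 = 0.22058
SE* = √0.22058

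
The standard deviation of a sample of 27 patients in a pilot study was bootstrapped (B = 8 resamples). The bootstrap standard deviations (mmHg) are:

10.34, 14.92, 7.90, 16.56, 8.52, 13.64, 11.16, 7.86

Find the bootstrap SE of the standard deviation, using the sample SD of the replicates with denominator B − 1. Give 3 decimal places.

SE* = 3.344

Bootstrap SE is the standard deviation of the 8 replicate standard deviations.
Mean of replicates: (10.34 + 14.92 + 7.90 + 16.56 + 8.52 + 13.64 + 11.16 + 7.86) / 8 = 90.9000 / 8 = 11.3625
Sum of squared deviations: (−1.0225)² + (+3.5575)² + (−3.4625)² + (+5.1975)² + (−2.8425)² + (+2.2775)² + (−0.2025)² + (−3.5025)² = 78.2795
Variance = 78.2795 / 7 = 11.1828
SE* = √11.1828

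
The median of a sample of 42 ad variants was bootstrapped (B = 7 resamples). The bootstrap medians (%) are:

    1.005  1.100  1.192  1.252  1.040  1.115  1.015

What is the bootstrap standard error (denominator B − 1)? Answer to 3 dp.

Bootstrap SE is the standard deviation of the 7 replicate medians.
Mean of replicates: (1.005 + 1.100 + 1.192 + 1.252 + 1.040 + 1.115 + 1.015) / 7 = 7.7190 / 7 = 1.1027
Sum of squared deviations: (−0.0977)² + (−0.0027)² + (+0.0893)² + (+0.1493)² + (−0.0627)² + (+0.0123)² + (−0.0877)² = 0.0516
Variance = 0.0516 / 6 = 0.0086
SE* = √0.0086

SE* = 0.093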